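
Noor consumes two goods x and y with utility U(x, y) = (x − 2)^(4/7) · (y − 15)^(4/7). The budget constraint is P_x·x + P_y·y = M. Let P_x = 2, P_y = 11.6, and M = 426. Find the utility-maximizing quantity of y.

This is Cobb-Douglas in (x−2, y−15): tangency gives 4/7·P_y·(y−15) = 4/7·P_x·(x−2).
After buying the subsistence bundle (2, 15), a share 0.5 of the remaining income goes to x: x* = 2 + 0.5·(M − 2P_x − 15P_y)/P_x.
Discretionary income = 426 − 2·2 − 15·11.6 = 248; y* = 15 + 0.5·248/11.6 = 25.6897.

y* = 25.6897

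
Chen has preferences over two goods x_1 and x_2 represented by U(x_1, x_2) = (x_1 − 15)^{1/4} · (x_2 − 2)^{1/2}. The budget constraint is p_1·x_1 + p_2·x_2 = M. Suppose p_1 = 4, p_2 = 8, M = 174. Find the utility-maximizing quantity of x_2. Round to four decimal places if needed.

Discretionary income = 174 − 15·4 − 2·8 = 98; x_2* = 2 + 2/3·98/8 = 10.1667.

x_2* = 10.1667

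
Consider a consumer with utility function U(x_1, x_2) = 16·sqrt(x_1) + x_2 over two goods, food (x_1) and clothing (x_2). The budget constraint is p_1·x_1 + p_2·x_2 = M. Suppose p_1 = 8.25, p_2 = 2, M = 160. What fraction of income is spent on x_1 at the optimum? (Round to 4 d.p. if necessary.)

share on x_1 = 0.1939

Utility is quasi-linear in x_2; the FOC for x_1 is 8/√x_1 = p_1/p_2.
Solve: √x_1 = 8·p_2/p_1, so x_1*(p_1,p_2) = (8·p_2/p_1)², and x_2* = (M − p_1·x_1*)/p_2.
Plugging in: x_1* = (8·2/8.25)² = 3.7612, x_2* = 64.4848.
Expenditure on x_1: 8.25·3.7612 = 31.0303; share = 0.1939.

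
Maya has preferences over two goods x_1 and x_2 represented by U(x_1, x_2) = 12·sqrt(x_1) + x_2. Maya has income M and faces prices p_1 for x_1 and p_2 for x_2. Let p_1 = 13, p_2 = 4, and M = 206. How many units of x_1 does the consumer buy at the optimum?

MU_x_1 = 6/√x_1, MU_x_2 = 1. Tangency: 6/√x_1 = p_1/p_2.
Thus x_1* = (6·p_2/p_1)² — independent of M — with the rest of income spent on x_2.
Plugging in: x_1* = (6·4/13)² = 3.4083.

x_1* = 3.4083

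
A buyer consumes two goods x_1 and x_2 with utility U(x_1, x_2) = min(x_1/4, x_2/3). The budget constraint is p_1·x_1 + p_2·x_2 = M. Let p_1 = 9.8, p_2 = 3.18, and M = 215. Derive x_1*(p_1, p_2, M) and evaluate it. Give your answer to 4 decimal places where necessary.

x_1* = 17.6446

With perfect complements, no substitution: consume in ratio x_1:x_2 = 4:3.
Budget: p_1·x_1 + p_2·(3/4)·x_1 = M, so (4·p_1 + 3·p_2)·x_1 = 4·M.
Demand: x_1*(p_1,p_2,M) = 4·M/(4·p_1 + 3·p_2), x_2* = 3·M/(4·p_1 + 3·p_2).
Here 4·9.8 + 3·3.18 = 48.74, giving x_1* = 17.6446.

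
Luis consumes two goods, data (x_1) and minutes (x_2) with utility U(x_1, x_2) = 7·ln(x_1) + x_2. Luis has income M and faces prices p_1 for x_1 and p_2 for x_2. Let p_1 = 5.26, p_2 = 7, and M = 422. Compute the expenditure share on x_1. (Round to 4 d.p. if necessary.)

Set MRS = p_1/p_2: (7/x_1)/1 = p_1/p_2.
So x_1*(p_1,p_2) = 7·p_2/p_1, independent of income; and x_2* = (M − 7·p_2)/p_2.
At the given prices: x_1* = 7·7/5.26 = 9.3156, and x_2* = 53.2857.
Expenditure on x_1: 5.26·9.3156 = 49; share = 0.1161.

share on x_1 = 0.1161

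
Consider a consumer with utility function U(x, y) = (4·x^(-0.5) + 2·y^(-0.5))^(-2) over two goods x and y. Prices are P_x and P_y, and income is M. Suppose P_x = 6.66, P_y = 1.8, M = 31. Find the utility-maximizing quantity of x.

Numerically y/x = 1.507004, so x* = 31/(6.66 + 1.8·1.507004) = 3.3075.

x* = 3.3075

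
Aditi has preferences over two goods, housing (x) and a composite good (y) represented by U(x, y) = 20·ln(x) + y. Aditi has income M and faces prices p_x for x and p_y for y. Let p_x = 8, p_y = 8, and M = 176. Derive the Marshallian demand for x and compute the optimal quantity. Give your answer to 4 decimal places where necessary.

x* = 20

Set MRS = p_x/p_y: (20/x)/1 = p_x/p_y.
So x*(p_x,p_y) = 20·p_y/p_x, independent of income; and y* = (M − 20·p_y)/p_y.
At the given prices: x* = 20·8/8 = 20.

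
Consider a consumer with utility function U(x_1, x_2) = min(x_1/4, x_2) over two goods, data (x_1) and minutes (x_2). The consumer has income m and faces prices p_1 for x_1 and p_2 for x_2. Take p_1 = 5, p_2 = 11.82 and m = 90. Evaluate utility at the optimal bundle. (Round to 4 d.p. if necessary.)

V = 2.8284

With perfect complements, no substitution: consume in ratio x_1:x_2 = 4:1.
Budget: p_1·x_1 + p_2·(1/4)·x_1 = m, so (4·p_1 + p_2)·x_1 = 4·m.
Demand: x_1*(p_1,p_2,m) = 4·m/(4·p_1 + p_2), x_2* = m/(4·p_1 + p_2).
Here 4·5 + 11.82 = 31.82, giving x_1* = 11.3136 and x_2* = 2.8284.
Utility at the optimum: U(11.3136, 2.8284) = 2.8284.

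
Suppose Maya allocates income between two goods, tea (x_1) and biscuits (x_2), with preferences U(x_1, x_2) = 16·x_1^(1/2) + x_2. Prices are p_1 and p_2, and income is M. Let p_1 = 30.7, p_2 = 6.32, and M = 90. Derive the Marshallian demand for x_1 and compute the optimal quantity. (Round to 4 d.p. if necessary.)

x_1* = 2.7123

MU_x_1 = 8/√x_1, MU_x_2 = 1. Tangency: 8/√x_1 = p_1/p_2.
Thus x_1* = (8·p_2/p_1)² — independent of M — with the rest of income spent on x_2.
Plugging in: x_1* = (8·6.32/30.7)² = 2.7123.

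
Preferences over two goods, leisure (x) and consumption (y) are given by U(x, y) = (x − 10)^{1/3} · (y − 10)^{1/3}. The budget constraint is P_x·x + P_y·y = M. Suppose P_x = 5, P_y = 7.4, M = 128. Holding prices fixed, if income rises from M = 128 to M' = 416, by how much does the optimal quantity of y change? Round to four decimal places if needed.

MRS = (y−10)/(x−10). Tangency with P_x/P_y gives y−10 = (P_x/P_y)·(x−10).
Substituting into the budget: x* = 10 + 0.5·(M − 10·P_x − 10·P_y)/P_x, and y* = 10 + 0.5·(…)/P_y.
Discretionary income = 128 − 10·5 − 10·7.4 = 4; y* = 10 + 0.5·4/7.4 = 10.2703.
At M' = 416: y* = 29.7297. Change: 29.7297 − 10.2703 = 19.4595.

Δy* = 19.4595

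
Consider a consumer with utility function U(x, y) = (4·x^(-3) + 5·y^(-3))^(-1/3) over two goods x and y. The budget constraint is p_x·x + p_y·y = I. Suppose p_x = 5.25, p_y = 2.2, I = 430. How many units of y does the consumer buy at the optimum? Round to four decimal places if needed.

y* = 69.4128

Substitute y = (y/x)·x into the budget: x* = I/(p_x + p_y·(y/x)).
Numerically y/x = 1.314201, so x* = 430/(5.25 + 2.2·1.314201) = 52.8175 and y* = 1.314201·52.8175 = 69.4128.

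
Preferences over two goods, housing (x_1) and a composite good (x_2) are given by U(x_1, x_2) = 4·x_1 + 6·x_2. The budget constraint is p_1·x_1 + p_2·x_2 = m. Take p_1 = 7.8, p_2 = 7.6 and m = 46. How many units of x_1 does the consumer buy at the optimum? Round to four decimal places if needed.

Linear utility — the consumer picks whichever good has higher MU/price: 4/7.8 = 0.5128 vs 6/7.6 = 0.7895.
x_2 gives more utility per dollar, so spend all income on x_2: x_2* = m/p_2, x_1* = 0.
Numerically: x_1* = 0, x_2* = 6.0526.

x_1* = 0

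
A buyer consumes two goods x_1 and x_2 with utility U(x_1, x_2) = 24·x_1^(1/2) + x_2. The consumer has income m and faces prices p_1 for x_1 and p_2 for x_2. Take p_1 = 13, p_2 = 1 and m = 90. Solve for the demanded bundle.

x_1* = 0.8521, x_2* = 78.9231

Set MRS = p_1/p_2: 12·x_1^(−1/2) = p_1/p_2.
Solve: √x_1 = 12·p_2/p_1, so x_1*(p_1,p_2) = (12·p_2/p_1)², and x_2* = (m − p_1·x_1*)/p_2.
Plugging in: x_1* = (12·1/13)² = 0.8521, x_2* = 78.9231.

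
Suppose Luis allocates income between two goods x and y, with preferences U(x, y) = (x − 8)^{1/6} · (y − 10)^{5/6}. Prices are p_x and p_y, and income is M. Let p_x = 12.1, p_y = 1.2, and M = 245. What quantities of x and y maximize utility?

x* = 9.876, y* = 104.5833

This is Cobb-Douglas in (x−8, y−10): tangency gives 1/6·p_y·(y−10) = 5/6·p_x·(x−8).
After buying the subsistence bundle (8, 10), a share 1/6 of the remaining income goes to x: x* = 8 + 1/6·(M − 8p_x − 10p_y)/p_x.
Discretionary income = 245 − 8·12.1 − 10·1.2 = 136.2; x* = 8 + 1/6·136.2/12.1 = 9.876; y* = 10 + 5/6·136.2/1.2 = 104.5833.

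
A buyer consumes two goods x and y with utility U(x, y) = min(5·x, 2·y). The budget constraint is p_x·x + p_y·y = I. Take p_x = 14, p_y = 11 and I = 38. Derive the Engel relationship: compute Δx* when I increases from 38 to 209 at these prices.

Δx* = 4.1205

Leontief preferences: the optimum is at the kink where x/2 = y/5, i.e. y = (5/2)·x.
Budget: p_x·x + p_y·(5/2)·x = I, so (2·p_x + 5·p_y)·x = 2·I.
Demand: x*(p_x,p_y,I) = 2·I/(2·p_x + 5·p_y), y* = 5·I/(2·p_x + 5·p_y).
Here 2·14 + 5·11 = 83, giving x* = 0.9157.
At I' = 209: x* = 5.0361. Change: 5.0361 − 0.9157 = 4.1205.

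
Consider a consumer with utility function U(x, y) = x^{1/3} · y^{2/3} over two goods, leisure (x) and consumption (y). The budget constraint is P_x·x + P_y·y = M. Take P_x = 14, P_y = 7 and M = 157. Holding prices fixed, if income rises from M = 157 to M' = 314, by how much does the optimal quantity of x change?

Δx* = 3.7381

The MRS is (1/2)·y/x. Set MRS = P_x/P_y.
So 1/3·P_y·y = 2/3·P_x·x; combined with the budget, a share 1/3 of income goes to x.
Demand: x*(P_x,P_y,M) = 1/3·M/P_x and y* = 2/3·M/P_y.
At P_x=14, P_y=7, M=157: x* = 1/3·157/14 = 3.7381.
At M' = 314: x* = 7.4762. Change: 7.4762 − 3.7381 = 3.7381.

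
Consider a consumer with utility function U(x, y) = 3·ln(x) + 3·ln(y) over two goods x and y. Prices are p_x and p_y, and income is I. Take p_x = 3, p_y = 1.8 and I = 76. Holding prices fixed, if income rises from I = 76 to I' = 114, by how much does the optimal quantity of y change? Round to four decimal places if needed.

Tangency: MRS = y/x = p_x/p_y.
Rearranging, p_y·y = p_x·x. Substituting into the budget gives p_x·x·(1 + 1) = I.
Demand: x*(p_x,p_y,I) = 0.5·I/p_x and y* = 0.5·I/p_y.
At p_x=3, p_y=1.8, I=76: y* = 0.5·76/1.8 = 21.1111.
At I' = 114: y* = 31.6667. Change: 31.6667 − 21.1111 = 10.5556.

Δy* = 10.5556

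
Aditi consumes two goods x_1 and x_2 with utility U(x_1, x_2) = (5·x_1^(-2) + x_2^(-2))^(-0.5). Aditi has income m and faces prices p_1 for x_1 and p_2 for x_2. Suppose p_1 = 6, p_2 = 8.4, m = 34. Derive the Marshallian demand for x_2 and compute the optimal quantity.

MU_x_1 ∝ 5·x_1^(-3), MU_x_2 ∝ x_2^(-3), so MRS = 5·(x_2/x_1)^(3) = p_1/p_2.
Hence x_2/x_1 = ((1/5)·p_1/p_2)^(1/(3)), i.e. raised to the 1/3 power.
With the ratio pinned down, the budget gives x_1* = m/(p_1 + p_2·(x_2/x_1)) and x_2* = (x_2/x_1)·x_1*.
Numerically x_2/x_1 = 0.522758, so x_1* = 34/(6 + 8.4·0.522758) = 3.272 and x_2* = 0.522758·3.272 = 1.7105.

x_2* = 1.7105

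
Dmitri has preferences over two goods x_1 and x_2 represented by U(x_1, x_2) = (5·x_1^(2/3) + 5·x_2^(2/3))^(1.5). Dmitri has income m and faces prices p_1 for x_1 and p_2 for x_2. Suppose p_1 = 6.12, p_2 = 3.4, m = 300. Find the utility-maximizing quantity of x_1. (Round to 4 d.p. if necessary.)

From the CES first-order condition, (x_2/x_1)^(1/3) = p_1/p_2.
Hence x_2/x_1 = (p_1/p_2)^(1/(1/3)), i.e. raised to the 3 power.
Substitute x_2 = (x_2/x_1)·x_1 into the budget: x_1* = m/(p_1 + p_2·(x_2/x_1)).
Numerically x_2/x_1 = 5.832, so x_1* = 300/(6.12 + 3.4·5.832) = 11.5612.

x_1* = 11.5612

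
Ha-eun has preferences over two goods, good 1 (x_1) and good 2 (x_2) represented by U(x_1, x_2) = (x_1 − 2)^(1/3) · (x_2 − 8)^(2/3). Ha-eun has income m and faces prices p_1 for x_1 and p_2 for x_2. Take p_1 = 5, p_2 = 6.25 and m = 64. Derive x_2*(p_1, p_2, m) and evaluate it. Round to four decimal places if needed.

x_2* = 8.4267

Let x_1' = x_1−2, x_2' = x_2−8. MRS = (1/2)·x_2'/x_1' = p_1/p_2.
Substituting into the budget: x_1* = 2 + 1/3·(m − 2·p_1 − 8·p_2)/p_1, and x_2* = 8 + 2/3·(…)/p_2.
Discretionary income = 64 − 2·5 − 8·6.25 = 4; x_2* = 8 + 2/3·4/6.25 = 8.4267.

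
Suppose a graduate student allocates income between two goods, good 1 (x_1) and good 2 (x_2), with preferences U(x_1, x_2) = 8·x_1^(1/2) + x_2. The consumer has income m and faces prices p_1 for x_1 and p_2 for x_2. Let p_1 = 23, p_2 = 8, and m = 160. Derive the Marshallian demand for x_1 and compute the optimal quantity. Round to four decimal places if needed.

x_1* = 1.9357

MU_x_1 = 4/√x_1, MU_x_2 = 1. Tangency: 4/√x_1 = p_1/p_2.
Solve: √x_1 = 4·p_2/p_1, so x_1*(p_1,p_2) = (4·p_2/p_1)², and x_2* = (m − p_1·x_1*)/p_2.
Plugging in: x_1* = (4·8/23)² = 1.9357.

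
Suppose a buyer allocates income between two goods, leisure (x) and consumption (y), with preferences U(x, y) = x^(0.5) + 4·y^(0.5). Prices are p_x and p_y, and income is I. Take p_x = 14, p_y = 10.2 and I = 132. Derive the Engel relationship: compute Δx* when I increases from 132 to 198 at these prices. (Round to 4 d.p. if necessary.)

MRS = MU_x/MU_y = (1/4)·(y/x)^(0.5). Set equal to p_x/p_y.
Solve for the ratio: y/x = [4·p_x/p_y]^(2).
With the ratio pinned down, the budget gives x* = I/(p_x + p_y·(y/x)) and y* = (y/x)·x*.
Numerically y/x = 30.142253, so x* = 132/(14 + 10.2·30.142253) = 0.4106.
At I' = 198: x* = 0.616. Change: 0.616 − 0.4106 = 0.2053.

Δx* = 0.2053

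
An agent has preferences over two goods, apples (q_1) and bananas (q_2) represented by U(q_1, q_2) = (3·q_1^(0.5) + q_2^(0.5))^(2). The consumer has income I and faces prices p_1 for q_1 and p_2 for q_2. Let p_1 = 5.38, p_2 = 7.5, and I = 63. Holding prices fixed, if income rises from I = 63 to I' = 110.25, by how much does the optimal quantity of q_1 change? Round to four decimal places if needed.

Δq_1* = 8.1342

MU_q_1 ∝ 3·q_1^(-0.5), MU_q_2 ∝ q_2^(-0.5), so MRS = 3·(q_2/q_1)^(0.5) = p_1/p_2.
Solve for the ratio: q_2/q_1 = [(1/3)·p_1/p_2]^(2).
Substitute q_2 = (q_2/q_1)·q_1 into the budget: q_1* = I/(p_1 + p_2·(q_2/q_1)).
Numerically q_2/q_1 = 0.057174, so q_1* = 63/(5.38 + 7.5·0.057174) = 10.8456.
At I' = 110.25: q_1* = 18.9798. Change: 18.9798 − 10.8456 = 8.1342.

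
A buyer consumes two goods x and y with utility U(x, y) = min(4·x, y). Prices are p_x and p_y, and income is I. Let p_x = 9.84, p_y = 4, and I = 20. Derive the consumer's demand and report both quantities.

x* = 0.774, y* = 3.096

Leontief preferences: the optimum is at the kink where x/1 = y/4, i.e. y = 4·x.
Budget: p_x·x + p_y·4·x = I, so (p_x + 4·p_y)·x = I.
Demand: x*(p_x,p_y,I) = I/(p_x + 4·p_y), y* = 4·I/(p_x + 4·p_y).
Here 9.84 + 4·4 = 25.84, giving x* = 0.774 and y* = 3.096.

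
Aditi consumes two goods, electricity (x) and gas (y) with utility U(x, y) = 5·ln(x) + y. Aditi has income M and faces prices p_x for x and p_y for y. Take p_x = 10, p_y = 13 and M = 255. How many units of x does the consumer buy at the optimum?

MU_x = 5/x, MU_y = 1. Tangency: 5/x = p_x/p_y.
So x*(p_x,p_y) = 5·p_y/p_x, independent of income; and y* = (M − 5·p_y)/p_y.
At the given prices: x* = 5·13/10 = 6.5.

x* = 6.5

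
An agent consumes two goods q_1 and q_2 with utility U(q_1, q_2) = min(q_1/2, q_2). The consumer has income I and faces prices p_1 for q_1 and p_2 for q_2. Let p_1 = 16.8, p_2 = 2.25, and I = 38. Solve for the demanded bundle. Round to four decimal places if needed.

q_1* = 2.1199, q_2* = 1.06

Leontief preferences: the optimum is at the kink where q_1/2 = q_2/1, i.e. q_2 = (1/2)·q_1.
Budget: p_1·q_1 + p_2·(1/2)·q_1 = I, so (2·p_1 + p_2)·q_1 = 2·I.
Demand: q_1*(p_1,p_2,I) = 2·I/(2·p_1 + p_2), q_2* = I/(2·p_1 + p_2).
Here 2·16.8 + 2.25 = 35.85, giving q_1* = 2.1199 and q_2* = 1.06.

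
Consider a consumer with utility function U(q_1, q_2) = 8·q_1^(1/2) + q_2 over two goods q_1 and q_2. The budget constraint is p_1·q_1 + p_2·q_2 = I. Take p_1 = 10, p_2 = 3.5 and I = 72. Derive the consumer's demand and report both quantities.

Utility is quasi-linear in q_2; the FOC for q_1 is 4/√q_1 = p_1/p_2.
Thus q_1* = (4·p_2/p_1)² — independent of I — with the rest of income spent on q_2.
Plugging in: q_1* = (4·3.5/10)² = 1.96, q_2* = 14.9714.

q_1* = 1.96, q_2* = 14.9714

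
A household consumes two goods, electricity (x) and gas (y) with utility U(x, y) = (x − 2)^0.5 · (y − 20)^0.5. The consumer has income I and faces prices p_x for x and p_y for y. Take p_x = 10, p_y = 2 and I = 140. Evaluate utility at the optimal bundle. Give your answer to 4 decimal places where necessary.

V = 8.9443

Substituting into the budget: x* = 2 + 0.5·(I − 2·p_x − 20·p_y)/p_x, and y* = 20 + 0.5·(…)/p_y.
Discretionary income = 140 − 2·10 − 20·2 = 80; x* = 2 + 0.5·80/10 = 6; y* = 20 + 0.5·80/2 = 40.
Utility at the optimum: U(6, 40) = 8.9443.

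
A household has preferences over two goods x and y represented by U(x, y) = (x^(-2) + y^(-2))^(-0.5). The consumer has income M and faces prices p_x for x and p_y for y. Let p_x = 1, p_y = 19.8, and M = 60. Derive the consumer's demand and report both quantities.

x* = 7.2125, y* = 2.666

MU_x ∝ x^(-3), MU_y ∝ y^(-3), so MRS = (y/x)^(3) = p_x/p_y.
Solve for the ratio: y/x = [p_x/p_y]^(1/3).
Substitute y = (y/x)·x into the budget: x* = M/(p_x + p_y·(y/x)).
Numerically y/x = 0.369639, so x* = 60/(1 + 19.8·0.369639) = 7.2125 and y* = 0.369639·7.2125 = 2.666.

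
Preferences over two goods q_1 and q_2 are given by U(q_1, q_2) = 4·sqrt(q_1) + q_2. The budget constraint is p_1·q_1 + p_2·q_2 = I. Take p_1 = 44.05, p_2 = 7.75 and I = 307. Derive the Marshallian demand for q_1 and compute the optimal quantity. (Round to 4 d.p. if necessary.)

q_1* = 0.1238

Utility is quasi-linear in q_2; the FOC for q_1 is 2/√q_1 = p_1/p_2.
Thus q_1* = (2·p_2/p_1)² — independent of I — with the rest of income spent on q_2.
Plugging in: q_1* = (2·7.75/44.05)² = 0.1238.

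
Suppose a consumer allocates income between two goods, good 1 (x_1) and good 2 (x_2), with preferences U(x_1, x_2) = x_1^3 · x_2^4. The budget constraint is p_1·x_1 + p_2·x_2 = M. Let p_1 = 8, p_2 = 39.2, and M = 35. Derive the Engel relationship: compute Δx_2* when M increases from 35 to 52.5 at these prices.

Tangency: MRS = (3/4)·x_2/x_1 = p_1/p_2.
So 3·p_2·x_2 = 4·p_1·x_1; combined with the budget, a share 3/7 of income goes to x_1.
Demand: x_1*(p_1,p_2,M) = 3/7·M/p_1 and x_2* = 4/7·M/p_2.
At p_1=8, p_2=39.2, M=35: x_2* = 4/7·35/39.2 = 0.5102.
At M' = 52.5: x_2* = 0.7653. Change: 0.7653 − 0.5102 = 0.2551.

Δx_2* = 0.2551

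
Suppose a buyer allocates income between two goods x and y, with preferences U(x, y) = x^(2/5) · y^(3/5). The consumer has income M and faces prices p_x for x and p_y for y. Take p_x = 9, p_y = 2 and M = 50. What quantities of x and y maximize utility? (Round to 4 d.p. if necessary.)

The MRS is (2/3)·y/x. Set MRS = p_x/p_y.
So 0.4·p_y·y = 0.6·p_x·x; combined with the budget, a share 0.4 of income goes to x.
Demand: x*(p_x,p_y,M) = 0.4·M/p_x and y* = 0.6·M/p_y.
At p_x=9, p_y=2, M=50: x* = 0.4·50/9 = 2.2222, y* = 15.

x* = 2.2222, y* = 15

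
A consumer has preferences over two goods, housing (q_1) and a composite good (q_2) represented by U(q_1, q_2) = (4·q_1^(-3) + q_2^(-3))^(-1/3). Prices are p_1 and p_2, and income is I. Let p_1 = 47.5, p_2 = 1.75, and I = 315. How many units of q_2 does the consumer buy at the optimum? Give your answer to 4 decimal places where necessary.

q_2* = 10.1025

From the CES first-order condition, 4·(q_2/q_1)^(4) = p_1/p_2.
Hence q_2/q_1 = ((1/4)·p_1/p_2)^(1/(4)), i.e. raised to the 0.25 power.
With the ratio pinned down, the budget gives q_1* = I/(p_1 + p_2·(q_2/q_1)) and q_2* = (q_2/q_1)·q_1*.
Numerically q_2/q_1 = 1.613983, so q_1* = 315/(47.5 + 1.75·1.613983) = 6.2594 and q_2* = 1.613983·6.2594 = 10.1025.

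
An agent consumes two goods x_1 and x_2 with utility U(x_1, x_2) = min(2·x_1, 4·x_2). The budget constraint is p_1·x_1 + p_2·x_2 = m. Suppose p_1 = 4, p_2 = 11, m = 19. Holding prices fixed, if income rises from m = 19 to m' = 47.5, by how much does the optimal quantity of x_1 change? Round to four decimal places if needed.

With perfect complements, no substitution: consume in ratio x_1:x_2 = 4:2.
Budget: p_1·x_1 + p_2·(1/2)·x_1 = m, so (4·p_1 + 2·p_2)·x_1 = 4·m.
Demand: x_1*(p_1,p_2,m) = 4·m/(4·p_1 + 2·p_2), x_2* = 2·m/(4·p_1 + 2·p_2).
Here 4·4 + 2·11 = 38, giving x_1* = 2.
At m' = 47.5: x_1* = 5. Change: 5 − 2 = 3.

Δx_1* = 3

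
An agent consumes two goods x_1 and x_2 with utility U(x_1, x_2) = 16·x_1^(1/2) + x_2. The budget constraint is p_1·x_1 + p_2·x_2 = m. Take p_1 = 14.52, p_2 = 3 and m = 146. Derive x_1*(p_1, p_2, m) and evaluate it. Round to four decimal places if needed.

x_1* = 2.7321

MU_x_1 = 8/√x_1, MU_x_2 = 1. Tangency: 8/√x_1 = p_1/p_2.
Solve: √x_1 = 8·p_2/p_1, so x_1*(p_1,p_2) = (8·p_2/p_1)², and x_2* = (m − p_1·x_1*)/p_2.
Plugging in: x_1* = (8·3/14.52)² = 2.7321.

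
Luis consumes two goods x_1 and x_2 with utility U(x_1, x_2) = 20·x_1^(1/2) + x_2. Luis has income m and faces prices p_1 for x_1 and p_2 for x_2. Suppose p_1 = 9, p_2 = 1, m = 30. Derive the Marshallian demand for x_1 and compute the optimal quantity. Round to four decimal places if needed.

Plugging in: x_1* = (10·1/9)² = 1.2346.

x_1* = 1.2346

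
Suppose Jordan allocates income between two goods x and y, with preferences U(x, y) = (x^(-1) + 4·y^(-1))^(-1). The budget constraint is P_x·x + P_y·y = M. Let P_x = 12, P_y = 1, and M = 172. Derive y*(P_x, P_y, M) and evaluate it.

From the CES first-order condition, (1/4)·(y/x)^(2) = P_x/P_y.
Hence y/x = (4·P_x/P_y)^(1/(2)), i.e. raised to the 0.5 power.
With the ratio pinned down, the budget gives x* = M/(P_x + P_y·(y/x)) and y* = (y/x)·x*.
Numerically y/x = 6.928203, so x* = 172/(12 + 1·6.928203) = 9.087 and y* = 6.928203·9.087 = 62.9564.

y* = 62.9564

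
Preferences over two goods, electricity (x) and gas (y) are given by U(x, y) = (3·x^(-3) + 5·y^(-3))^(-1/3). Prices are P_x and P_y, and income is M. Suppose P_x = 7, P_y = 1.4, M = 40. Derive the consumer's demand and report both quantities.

x* = 4.265, y* = 7.2464

MRS = MU_x/MU_y = (3/5)·(y/x)^(4). Set equal to P_x/P_y.
Hence y/x = ((5/3)·P_x/P_y)^(1/(4)), i.e. raised to the 0.25 power.
With the ratio pinned down, the budget gives x* = M/(P_x + P_y·(y/x)) and y* = (y/x)·x*.
Numerically y/x = 1.699044, so x* = 40/(7 + 1.4·1.699044) = 4.265 and y* = 1.699044·4.265 = 7.2464.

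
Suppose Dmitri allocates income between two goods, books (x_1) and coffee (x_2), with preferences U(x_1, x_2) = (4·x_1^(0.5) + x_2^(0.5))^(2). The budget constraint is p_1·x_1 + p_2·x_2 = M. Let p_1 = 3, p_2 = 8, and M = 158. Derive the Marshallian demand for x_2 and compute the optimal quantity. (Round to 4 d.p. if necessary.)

MRS = MU_x_1/MU_x_2 = 4·(x_2/x_1)^(0.5). Set equal to p_1/p_2.
Solve for the ratio: x_2/x_1 = [(1/4)·p_1/p_2]^(2).
Substitute x_2 = (x_2/x_1)·x_1 into the budget: x_1* = M/(p_1 + p_2·(x_2/x_1)).
Numerically x_2/x_1 = 0.008789, so x_1* = 158/(3 + 8·0.008789) = 51.4606 and x_2* = 0.008789·51.4606 = 0.4523.

x_2* = 0.4523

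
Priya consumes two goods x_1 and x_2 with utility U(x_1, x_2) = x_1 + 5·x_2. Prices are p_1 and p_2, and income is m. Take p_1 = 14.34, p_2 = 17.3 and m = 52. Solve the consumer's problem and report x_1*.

x_1* = 0

Linear utility — the consumer picks whichever good has higher MU/price: 1/14.34 = 0.0697 vs 5/17.3 = 0.289.
x_2 gives more utility per dollar, so spend all income on x_2: x_2* = m/p_2, x_1* = 0.
Numerically: x_1* = 0, x_2* = 3.0058.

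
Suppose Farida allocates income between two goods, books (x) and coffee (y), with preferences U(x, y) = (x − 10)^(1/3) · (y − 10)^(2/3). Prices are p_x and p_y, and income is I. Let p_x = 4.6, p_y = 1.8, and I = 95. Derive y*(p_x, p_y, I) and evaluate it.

y* = 21.4815

Let x' = x−10, y' = y−10. MRS = (1/2)·y'/x' = p_x/p_y.
Substituting into the budget: x* = 10 + 1/3·(I − 10·p_x − 10·p_y)/p_x, and y* = 10 + 2/3·(…)/p_y.
Discretionary income = 95 − 10·4.6 − 10·1.8 = 31; y* = 10 + 2/3·31/1.8 = 21.4815.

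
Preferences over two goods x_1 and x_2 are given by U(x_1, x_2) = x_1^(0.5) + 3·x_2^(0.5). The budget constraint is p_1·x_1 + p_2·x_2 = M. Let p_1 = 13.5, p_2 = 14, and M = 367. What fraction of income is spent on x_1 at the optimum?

Substitute x_2 = (x_2/x_1)·x_1 into the budget: x_1* = M/(p_1 + p_2·(x_2/x_1)).
Numerically x_2/x_1 = 8.368622, so x_1* = 367/(13.5 + 14·8.368622) = 2.8088 and x_2* = 8.368622·2.8088 = 23.5058.
Expenditure on x_1: 13.5·2.8088 = 37.9188; share = 0.1033.

share on x_1 = 0.1033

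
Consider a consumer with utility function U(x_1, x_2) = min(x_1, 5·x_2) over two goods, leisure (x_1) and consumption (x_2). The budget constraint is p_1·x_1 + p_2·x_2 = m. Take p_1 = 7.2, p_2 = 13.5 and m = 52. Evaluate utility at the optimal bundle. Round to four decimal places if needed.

V = 5.2525

Leontief preferences: the optimum is at the kink where x_1/5 = x_2/1, i.e. x_2 = (1/5)·x_1.
Budget: p_1·x_1 + p_2·(1/5)·x_1 = m, so (5·p_1 + p_2)·x_1 = 5·m.
Demand: x_1*(p_1,p_2,m) = 5·m/(5·p_1 + p_2), x_2* = m/(5·p_1 + p_2).
Here 5·7.2 + 13.5 = 49.5, giving x_1* = 5.2525 and x_2* = 1.0505.
Utility at the optimum: U(5.2525, 1.0505) = 5.2525.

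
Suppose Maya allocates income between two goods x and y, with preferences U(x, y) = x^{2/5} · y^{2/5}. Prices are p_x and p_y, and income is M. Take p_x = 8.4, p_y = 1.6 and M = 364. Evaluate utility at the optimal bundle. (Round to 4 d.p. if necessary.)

V = 22.7351

Tangency: MRS = y/x = p_x/p_y.
So 0.4·p_y·y = 0.4·p_x·x; combined with the budget, a share 0.5 of income goes to x.
Demand: x*(p_x,p_y,M) = 0.5·M/p_x and y* = 0.5·M/p_y.
At p_x=8.4, p_y=1.6, M=364: x* = 0.5·364/8.4 = 21.6667, y* = 113.75.
Utility at the optimum: U(21.6667, 113.75) = 22.7351.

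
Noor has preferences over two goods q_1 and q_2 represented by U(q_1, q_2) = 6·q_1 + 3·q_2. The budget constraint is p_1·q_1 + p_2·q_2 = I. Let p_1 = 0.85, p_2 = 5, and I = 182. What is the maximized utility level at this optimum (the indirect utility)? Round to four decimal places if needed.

q_1 gives more utility per dollar, so spend all income on q_1: q_1* = I/p_1, q_2* = 0.
Numerically: q_1* = 214.1176, q_2* = 0.
Utility at the optimum: U(214.1176, 0) = 1284.7059.

V = 1284.7059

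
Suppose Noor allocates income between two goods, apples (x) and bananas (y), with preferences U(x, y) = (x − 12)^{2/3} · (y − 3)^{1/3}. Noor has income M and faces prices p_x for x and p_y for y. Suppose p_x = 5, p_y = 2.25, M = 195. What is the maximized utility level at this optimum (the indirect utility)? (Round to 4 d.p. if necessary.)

This is Cobb-Douglas in (x−12, y−3): tangency gives 2/3·p_y·(y−3) = 1/3·p_x·(x−12).
Substituting into the budget: x* = 12 + 2/3·(M − 12·p_x − 3·p_y)/p_x, and y* = 3 + 1/3·(…)/p_y.
Discretionary income = 195 − 12·5 − 3·2.25 = 128.25; x* = 12 + 2/3·128.25/5 = 29.1; y* = 3 + 1/3·128.25/2.25 = 22.
Utility at the optimum: U(29.1, 22) = 17.7112.

V = 17.7112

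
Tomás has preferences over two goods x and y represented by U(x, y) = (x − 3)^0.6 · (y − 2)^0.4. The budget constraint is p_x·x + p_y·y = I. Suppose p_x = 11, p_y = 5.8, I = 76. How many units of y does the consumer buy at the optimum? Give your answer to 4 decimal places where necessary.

y* = 4.1655

MRS = (3/2)·(y−2)/(x−3). Tangency with p_x/p_y gives y−2 = (2/3)·(p_x/p_y)·(x−3).
Substituting into the budget: x* = 3 + 0.6·(I − 3·p_x − 2·p_y)/p_x, and y* = 2 + 0.4·(…)/p_y.
Discretionary income = 76 − 3·11 − 2·5.8 = 31.4; y* = 2 + 0.4·31.4/5.8 = 4.1655.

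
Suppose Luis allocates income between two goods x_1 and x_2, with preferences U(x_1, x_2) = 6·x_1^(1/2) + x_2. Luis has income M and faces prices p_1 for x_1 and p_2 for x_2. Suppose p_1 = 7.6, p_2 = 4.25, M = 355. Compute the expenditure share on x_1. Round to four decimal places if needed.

MU_x_1 = 3/√x_1, MU_x_2 = 1. Tangency: 3/√x_1 = p_1/p_2.
Solve: √x_1 = 3·p_2/p_1, so x_1*(p_1,p_2) = (3·p_2/p_1)², and x_2* = (M − p_1·x_1*)/p_2.
Plugging in: x_1* = (3·4.25/7.6)² = 2.8144, x_2* = 78.4965.
Expenditure on x_1: 7.6·2.8144 = 21.3898; share = 0.0603.

share on x_1 = 0.0603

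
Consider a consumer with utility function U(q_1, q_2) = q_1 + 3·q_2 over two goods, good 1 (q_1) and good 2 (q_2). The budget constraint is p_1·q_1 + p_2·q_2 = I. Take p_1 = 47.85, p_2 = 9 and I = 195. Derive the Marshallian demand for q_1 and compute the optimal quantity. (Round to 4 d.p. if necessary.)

Linear utility — the consumer picks whichever good has higher MU/price: 1/47.85 = 0.0209 vs 3/9 = 0.3333.
q_2 gives more utility per dollar, so spend all income on q_2: q_2* = I/p_2, q_1* = 0.
Numerically: q_1* = 0, q_2* = 21.6667.

q_1* = 0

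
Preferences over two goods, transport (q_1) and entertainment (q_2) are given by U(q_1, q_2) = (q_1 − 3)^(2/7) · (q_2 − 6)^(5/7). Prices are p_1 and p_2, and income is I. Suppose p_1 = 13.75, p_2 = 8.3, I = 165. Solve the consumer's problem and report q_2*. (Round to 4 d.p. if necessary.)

Substituting into the budget: q_1* = 3 + 2/7·(I − 3·p_1 − 6·p_2)/p_1, and q_2* = 6 + 5/7·(…)/p_2.
Discretionary income = 165 − 3·13.75 − 6·8.3 = 73.95; q_2* = 6 + 5/7·73.95/8.3 = 12.364.

q_2* = 12.364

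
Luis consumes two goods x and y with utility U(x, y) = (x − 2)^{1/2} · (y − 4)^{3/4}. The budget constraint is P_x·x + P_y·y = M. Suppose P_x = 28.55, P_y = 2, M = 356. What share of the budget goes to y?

share on y = 0.5128

This is Cobb-Douglas in (x−2, y−4): tangency gives 0.5·P_y·(y−4) = 0.75·P_x·(x−2).
Substituting into the budget: x* = 2 + 0.4·(M − 2·P_x − 4·P_y)/P_x, and y* = 4 + 0.6·(…)/P_y.
Discretionary income = 356 − 2·28.55 − 4·2 = 290.9; x* = 2 + 0.4·290.9/28.55 = 6.0757; y* = 4 + 0.6·290.9/2 = 91.27.
Expenditure on y: 2·91.27 = 182.54; share = 0.5128.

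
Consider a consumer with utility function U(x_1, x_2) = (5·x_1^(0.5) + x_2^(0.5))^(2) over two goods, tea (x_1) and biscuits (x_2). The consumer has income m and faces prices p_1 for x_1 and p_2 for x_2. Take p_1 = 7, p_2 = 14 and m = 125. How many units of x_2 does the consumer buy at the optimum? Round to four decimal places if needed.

x_2* = 0.1751

From the CES first-order condition, 5·(x_2/x_1)^(0.5) = p_1/p_2.
Solve for the ratio: x_2/x_1 = [(1/5)·p_1/p_2]^(2).
Substitute x_2 = (x_2/x_1)·x_1 into the budget: x_1* = m/(p_1 + p_2·(x_2/x_1)).
Numerically x_2/x_1 = 0.01, so x_1* = 125/(7 + 14·0.01) = 17.507 and x_2* = 0.01·17.507 = 0.1751.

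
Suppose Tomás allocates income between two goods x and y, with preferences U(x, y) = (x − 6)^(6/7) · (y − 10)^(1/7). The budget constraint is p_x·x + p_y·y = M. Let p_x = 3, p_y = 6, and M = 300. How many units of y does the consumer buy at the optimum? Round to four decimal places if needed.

y* = 15.2857

Substituting into the budget: x* = 6 + 6/7·(M − 6·p_x − 10·p_y)/p_x, and y* = 10 + 1/7·(…)/p_y.
Discretionary income = 300 − 6·3 − 10·6 = 222; y* = 10 + 1/7·222/6 = 15.2857.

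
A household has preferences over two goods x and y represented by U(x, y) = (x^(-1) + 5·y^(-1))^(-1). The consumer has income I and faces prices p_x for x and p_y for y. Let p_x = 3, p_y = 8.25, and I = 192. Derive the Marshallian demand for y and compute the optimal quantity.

y* = 18.3296

Numerically y/x = 1.3484, so x* = 192/(3 + 8.25·1.3484) = 13.5936 and y* = 1.3484·13.5936 = 18.3296.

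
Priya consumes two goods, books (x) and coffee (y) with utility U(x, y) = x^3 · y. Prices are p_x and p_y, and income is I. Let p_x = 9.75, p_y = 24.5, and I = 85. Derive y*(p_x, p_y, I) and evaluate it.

y* = 0.8673

MU_x/MU_y = (3·y)/(x); tangency sets this equal to p_x/p_y.
So 3·p_y·y = p_x·x; combined with the budget, a share 0.75 of income goes to x.
Demand: x*(p_x,p_y,I) = 0.75·I/p_x and y* = 0.25·I/p_y.
At p_x=9.75, p_y=24.5, I=85: y* = 0.25·85/24.5 = 0.8673.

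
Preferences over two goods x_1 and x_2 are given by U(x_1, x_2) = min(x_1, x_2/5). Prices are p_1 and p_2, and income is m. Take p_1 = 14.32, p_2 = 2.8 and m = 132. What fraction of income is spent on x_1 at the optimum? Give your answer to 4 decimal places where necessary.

With perfect complements, no substitution: consume in ratio x_1:x_2 = 1:5.
Budget: p_1·x_1 + p_2·5·x_1 = m, so (p_1 + 5·p_2)·x_1 = m.
Demand: x_1*(p_1,p_2,m) = m/(p_1 + 5·p_2), x_2* = 5·m/(p_1 + 5·p_2).
Here 14.32 + 5·2.8 = 28.32, giving x_1* = 4.661 and x_2* = 23.3051.
Expenditure on x_1: 14.32·4.661 = 66.7458; share = 0.5056.

share on x_1 = 0.5056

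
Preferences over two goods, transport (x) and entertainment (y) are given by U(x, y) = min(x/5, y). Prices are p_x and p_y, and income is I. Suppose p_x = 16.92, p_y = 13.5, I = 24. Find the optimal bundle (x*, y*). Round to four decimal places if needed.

x* = 1.2232, y* = 0.2446

Leontief preferences: the optimum is at the kink where x/5 = y/1, i.e. y = (1/5)·x.
Budget: p_x·x + p_y·(1/5)·x = I, so (5·p_x + p_y)·x = 5·I.
Demand: x*(p_x,p_y,I) = 5·I/(5·p_x + p_y), y* = I/(5·p_x + p_y).
Here 5·16.92 + 13.5 = 98.1, giving x* = 1.2232 and y* = 0.2446.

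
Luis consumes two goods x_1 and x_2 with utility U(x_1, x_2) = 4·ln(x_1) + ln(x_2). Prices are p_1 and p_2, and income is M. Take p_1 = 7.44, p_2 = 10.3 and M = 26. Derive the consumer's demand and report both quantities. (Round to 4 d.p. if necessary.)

The MRS is 4·x_2/x_1. Set MRS = p_1/p_2.
Rearranging, p_2·x_2 = (1/4)·p_1·x_1. Substituting into the budget gives p_1·x_1·(1 + (1/4)) = M.
Demand: x_1*(p_1,p_2,M) = 0.8·M/p_1 and x_2* = 0.2·M/p_2.
At p_1=7.44, p_2=10.3, M=26: x_1* = 0.8·26/7.44 = 2.7957, x_2* = 0.5049.

x_1* = 2.7957, x_2* = 0.5049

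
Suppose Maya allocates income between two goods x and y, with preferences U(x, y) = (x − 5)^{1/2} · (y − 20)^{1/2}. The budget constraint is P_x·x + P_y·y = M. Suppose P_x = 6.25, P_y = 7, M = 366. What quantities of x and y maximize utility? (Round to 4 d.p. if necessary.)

MRS = (y−20)/(x−5). Tangency with P_x/P_y gives y−20 = (P_x/P_y)·(x−5).
Substituting into the budget: x* = 5 + 0.5·(M − 5·P_x − 20·P_y)/P_x, and y* = 20 + 0.5·(…)/P_y.
Discretionary income = 366 − 5·6.25 − 20·7 = 194.75; x* = 5 + 0.5·194.75/6.25 = 20.58; y* = 20 + 0.5·194.75/7 = 33.9107.

x* = 20.58, y* = 33.9107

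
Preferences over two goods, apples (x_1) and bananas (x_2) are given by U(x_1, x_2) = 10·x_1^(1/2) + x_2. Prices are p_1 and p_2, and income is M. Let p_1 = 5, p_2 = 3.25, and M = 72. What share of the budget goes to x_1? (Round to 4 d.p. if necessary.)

share on x_1 = 0.7335

Utility is quasi-linear in x_2; the FOC for x_1 is 5/√x_1 = p_1/p_2.
Solve: √x_1 = 5·p_2/p_1, so x_1*(p_1,p_2) = (5·p_2/p_1)², and x_2* = (M − p_1·x_1*)/p_2.
Plugging in: x_1* = (5·3.25/5)² = 10.5625, x_2* = 5.9038.
Expenditure on x_1: 5·10.5625 = 52.8125; share = 0.7335.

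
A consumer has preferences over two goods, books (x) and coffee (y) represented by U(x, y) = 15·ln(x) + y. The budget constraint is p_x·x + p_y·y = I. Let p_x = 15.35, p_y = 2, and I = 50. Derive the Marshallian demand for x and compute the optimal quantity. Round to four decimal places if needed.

x* = 1.9544

So x*(p_x,p_y) = 15·p_y/p_x, independent of income; and y* = (I − 15·p_y)/p_y.
At the given prices: x* = 15·2/15.35 = 1.9544.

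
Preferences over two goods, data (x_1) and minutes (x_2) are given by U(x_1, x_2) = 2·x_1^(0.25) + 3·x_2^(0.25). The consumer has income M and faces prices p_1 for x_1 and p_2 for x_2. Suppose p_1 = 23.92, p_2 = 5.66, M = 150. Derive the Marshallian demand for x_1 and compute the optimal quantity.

x_1* = 1.6607

From the CES first-order condition, (2/3)·(x_2/x_1)^(0.75) = p_1/p_2.
Solve for the ratio: x_2/x_1 = [(3/2)·p_1/p_2]^(4/3).
Substitute x_2 = (x_2/x_1)·x_1 into the budget: x_1* = M/(p_1 + p_2·(x_2/x_1)).
Numerically x_2/x_1 = 11.732251, so x_1* = 150/(23.92 + 5.66·11.732251) = 1.6607.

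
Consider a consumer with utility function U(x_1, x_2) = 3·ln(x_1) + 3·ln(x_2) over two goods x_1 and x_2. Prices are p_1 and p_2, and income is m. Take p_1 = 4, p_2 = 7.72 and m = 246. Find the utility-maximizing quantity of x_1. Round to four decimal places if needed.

Tangency: MRS = x_2/x_1 = p_1/p_2.
So 3·p_2·x_2 = 3·p_1·x_1; combined with the budget, a share 0.5 of income goes to x_1.
Demand: x_1*(p_1,p_2,m) = 0.5·m/p_1 and x_2* = 0.5·m/p_2.
At p_1=4, p_2=7.72, m=246: x_1* = 0.5·246/4 = 30.75.

x_1* = 30.75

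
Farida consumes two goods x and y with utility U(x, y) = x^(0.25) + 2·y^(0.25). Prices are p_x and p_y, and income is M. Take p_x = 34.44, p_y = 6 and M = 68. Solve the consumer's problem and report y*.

y* = 9.2771

Substitute y = (y/x)·x into the budget: x* = M/(p_x + p_y·(y/x)).
Numerically y/x = 25.897381, so x* = 68/(34.44 + 6·25.897381) = 0.3582 and y* = 25.897381·0.3582 = 9.2771.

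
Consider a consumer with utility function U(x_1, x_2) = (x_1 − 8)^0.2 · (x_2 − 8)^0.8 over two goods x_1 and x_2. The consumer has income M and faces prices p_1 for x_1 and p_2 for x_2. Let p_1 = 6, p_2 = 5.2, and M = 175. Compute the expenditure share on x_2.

share on x_2 = 0.6281

Let x_1' = x_1−8, x_2' = x_2−8. MRS = (1/4)·x_2'/x_1' = p_1/p_2.
After buying the subsistence bundle (8, 8), a share 0.2 of the remaining income goes to x_1: x_1* = 8 + 0.2·(M − 8p_1 − 8p_2)/p_1.
Discretionary income = 175 − 8·6 − 8·5.2 = 85.4; x_1* = 8 + 0.2·85.4/6 = 10.8467; x_2* = 8 + 0.8·85.4/5.2 = 21.1385.
Expenditure on x_2: 5.2·21.1385 = 109.92; share = 0.6281.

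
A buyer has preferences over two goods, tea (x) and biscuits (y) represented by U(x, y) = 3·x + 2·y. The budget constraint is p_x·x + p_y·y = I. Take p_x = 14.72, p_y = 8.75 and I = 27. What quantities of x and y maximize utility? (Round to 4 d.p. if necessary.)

Linear utility — the consumer picks whichever good has higher MU/price: 3/14.72 = 0.2038 vs 2/8.75 = 0.2286.
y gives more utility per dollar, so spend all income on y: y* = I/p_y, x* = 0.
Numerically: x* = 0, y* = 3.0857.

x* = 0, y* = 3.0857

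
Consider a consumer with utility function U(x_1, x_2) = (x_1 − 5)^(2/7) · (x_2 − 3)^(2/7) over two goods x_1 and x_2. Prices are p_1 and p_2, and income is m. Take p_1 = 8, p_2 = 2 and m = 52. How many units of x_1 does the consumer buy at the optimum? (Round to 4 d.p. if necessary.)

x_1* = 5.375

After buying the subsistence bundle (5, 3), a share 0.5 of the remaining income goes to x_1: x_1* = 5 + 0.5·(m − 5p_1 − 3p_2)/p_1.
Discretionary income = 52 − 5·8 − 3·2 = 6; x_1* = 5 + 0.5·6/8 = 5.375.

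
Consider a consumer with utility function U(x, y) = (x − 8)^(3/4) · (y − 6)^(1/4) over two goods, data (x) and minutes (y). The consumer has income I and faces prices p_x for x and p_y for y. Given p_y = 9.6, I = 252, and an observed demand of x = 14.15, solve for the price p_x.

This is Cobb-Douglas in (x−8, y−6): tangency gives 0.75·p_y·(y−6) = 0.25·p_x·(x−8).
Substituting into the budget: x* = 8 + 0.75·(I − 8·p_x − 6·p_y)/p_x, and y* = 6 + 0.25·(…)/p_y.
Set x* = 14.15 in the demand function and solve for p_x: p_x = 12.

p_x = 12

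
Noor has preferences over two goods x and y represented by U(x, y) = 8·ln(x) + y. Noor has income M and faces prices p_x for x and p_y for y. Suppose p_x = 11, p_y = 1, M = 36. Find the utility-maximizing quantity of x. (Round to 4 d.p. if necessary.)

So x*(p_x,p_y) = 8·p_y/p_x, independent of income; and y* = (M − 8·p_y)/p_y.
At the given prices: x* = 8·1/11 = 0.7273.

x* = 0.7273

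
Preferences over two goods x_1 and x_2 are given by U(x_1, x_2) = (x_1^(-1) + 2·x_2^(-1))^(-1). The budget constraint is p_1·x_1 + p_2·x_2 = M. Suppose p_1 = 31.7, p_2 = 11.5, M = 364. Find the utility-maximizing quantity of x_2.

x_2* = 14.5595

MU_x_1 ∝ x_1^(-2), MU_x_2 ∝ 2·x_2^(-2), so MRS = (1/2)·(x_2/x_1)^(2) = p_1/p_2.
Solve for the ratio: x_2/x_1 = [2·p_1/p_2]^(0.5).
Substitute x_2 = (x_2/x_1)·x_1 into the budget: x_1* = M/(p_1 + p_2·(x_2/x_1)).
Numerically x_2/x_1 = 2.347987, so x_1* = 364/(31.7 + 11.5·2.347987) = 6.2008 and x_2* = 2.347987·6.2008 = 14.5595.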